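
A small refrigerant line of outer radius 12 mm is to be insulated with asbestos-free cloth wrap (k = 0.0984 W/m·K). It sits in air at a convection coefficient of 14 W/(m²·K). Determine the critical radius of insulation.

r_cr ≈ 7.03 mm

For a cylinder r_cr = k/h = 0.0984/14
r_cr = 7.03 mm; since the bare radius (12 mm) is above r_cr, any added insulation will reduce heat loss.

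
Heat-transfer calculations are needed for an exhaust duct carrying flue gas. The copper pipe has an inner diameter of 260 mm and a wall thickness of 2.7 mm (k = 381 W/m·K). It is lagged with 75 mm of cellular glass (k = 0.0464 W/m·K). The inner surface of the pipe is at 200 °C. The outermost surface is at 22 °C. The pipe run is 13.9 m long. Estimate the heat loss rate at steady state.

Treating each annulus and film as a series resistance:
R_copper pipe wall = ln(132.7/130)/(2π×381×13.9) = 6.178×10^-7 K/W
R_cellular glass = ln(207.7/132.7)/(2π×0.0464×13.9) = 0.1106 K/W
R_total = 0.1106 K/W
Q = ΔT/R_total = 178/0.1106

Q ≈ 1610 W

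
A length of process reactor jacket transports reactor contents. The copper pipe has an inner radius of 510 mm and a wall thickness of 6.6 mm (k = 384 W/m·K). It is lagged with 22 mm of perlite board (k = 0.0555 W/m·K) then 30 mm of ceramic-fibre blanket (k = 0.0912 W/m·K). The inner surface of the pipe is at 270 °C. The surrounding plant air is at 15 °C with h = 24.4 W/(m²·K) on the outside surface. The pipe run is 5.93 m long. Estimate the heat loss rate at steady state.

Q ≈ 6700 W

Treating each annulus and film as a series resistance:
R_copper pipe wall = ln(516.6/510)/(2π×384×5.93) = 8.987×10^-7 K/W
R_perlite board = ln(538.6/516.6)/(2π×0.0555×5.93) = 0.02017 K/W
R_ceramic-fibre blanket = ln(568.6/538.6)/(2π×0.0912×5.93) = 0.01595 K/W
R_outer film = 1/(h_o·2πr_oL) = 1/(24.4×2π×0.5686×5.93) = 0.001935 K/W
R_total = 0.03805 K/W
Q = ΔT/R_total = 255/0.03805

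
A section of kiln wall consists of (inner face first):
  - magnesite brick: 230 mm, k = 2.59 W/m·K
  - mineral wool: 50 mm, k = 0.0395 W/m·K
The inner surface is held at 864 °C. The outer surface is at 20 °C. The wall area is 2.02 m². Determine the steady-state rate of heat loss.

Q ≈ 1260 W

Model the wall as resistances in series:
R_magnesite brick = L/(kA) = 0.23/(2.59×2.02) = 0.04396 K/W
R_mineral wool = L/(kA) = 0.05/(0.0395×2.02) = 0.6266 K/W
R_total = 0.6706 K/W
Q = ΔT / R_total = 844 / 0.6706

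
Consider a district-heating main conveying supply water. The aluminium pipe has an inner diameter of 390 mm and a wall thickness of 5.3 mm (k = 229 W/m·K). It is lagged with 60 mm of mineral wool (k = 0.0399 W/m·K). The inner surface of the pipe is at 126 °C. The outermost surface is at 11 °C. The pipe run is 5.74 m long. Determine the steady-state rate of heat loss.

Per-layer cylindrical resistances, series-summed:
R_aluminium pipe wall = ln(200.3/195)/(2π×229×5.74) = 3.247×10^-6 K/W
R_mineral wool = ln(260.3/200.3)/(2π×0.0399×5.74) = 0.1821 K/W
R_total = 0.1821 K/W
Q = ΔT/R_total = 115/0.1821

Q ≈ 632 W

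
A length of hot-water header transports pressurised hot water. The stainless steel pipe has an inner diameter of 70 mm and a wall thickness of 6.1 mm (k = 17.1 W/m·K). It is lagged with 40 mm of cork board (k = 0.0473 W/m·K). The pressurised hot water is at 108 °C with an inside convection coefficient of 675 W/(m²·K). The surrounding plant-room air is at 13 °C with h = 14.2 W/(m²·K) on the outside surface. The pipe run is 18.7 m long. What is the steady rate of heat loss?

Q ≈ 730 W

Radial resistances (cylindrical: R_cond = ln(r_o/r_i)/(2πkL), R_conv = 1/(h·2πrL)):
R_inner film = 1/(h_i·2πr₁L) = 1/(675×2π×0.035×18.7) = 3.603×10^-4 K/W
R_stainless steel pipe wall = ln(41.1/35)/(2π×17.1×18.7) = 7.996×10^-5 K/W
R_cork board = ln(81.1/41.1)/(2π×0.0473×18.7) = 0.1223 K/W
R_outer film = 1/(h_o·2πr_oL) = 1/(14.2×2π×0.0811×18.7) = 0.00739 K/W
R_total = 0.1301 K/W
Q = ΔT/R_total = 95/0.1301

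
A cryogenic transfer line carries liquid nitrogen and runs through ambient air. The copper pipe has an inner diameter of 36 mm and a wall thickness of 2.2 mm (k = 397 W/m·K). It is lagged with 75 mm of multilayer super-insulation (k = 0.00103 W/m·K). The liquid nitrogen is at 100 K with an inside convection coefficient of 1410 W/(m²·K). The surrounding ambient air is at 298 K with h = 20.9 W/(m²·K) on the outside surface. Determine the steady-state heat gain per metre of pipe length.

Radial resistances (cylindrical: R_cond = ln(r_o/r_i)/(2πkL), R_conv = 1/(h·2πrL)):
R_inner film = 1/(h_i·2πr₁L) = 1/(1410×2π×0.018×1) = 0.006271 K/W
R_copper pipe wall = ln(20.2/18)/(2π×397×1) = 4.623×10^-5 K/W
R_multilayer super-insulation = ln(95.2/20.2)/(2π×0.00103×1) = 239.6 K/W
R_outer film = 1/(h_o·2πr_oL) = 1/(20.9×2π×0.0952×1) = 0.07999 K/W
R_total = 239.6 K/W
Q = ΔT/R_total = 198/239.6

q′ ≈ 0.826 W/m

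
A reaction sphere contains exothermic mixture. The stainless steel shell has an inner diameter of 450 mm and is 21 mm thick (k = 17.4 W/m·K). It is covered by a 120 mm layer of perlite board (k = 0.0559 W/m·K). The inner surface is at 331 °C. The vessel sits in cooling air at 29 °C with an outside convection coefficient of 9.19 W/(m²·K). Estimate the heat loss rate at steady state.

Q ≈ 154 W

Spherical conduction: R = (1/r_in − 1/r_out)/(4πk) per layer; series-sum.
R_stainless steel shell = (1/0.225 − 1/0.246)/(4π×17.4) = 0.001735 K/W
R_perlite board = (1/0.246 − 1/0.366)/(4π×0.0559) = 1.897 K/W
R_outer film = 1/(h·4πr_o²) = 1/(9.19×4π×0.366²) = 0.06464 K/W
R_total = 1.964 K/W
Q = ΔT/R_total = 302/1.964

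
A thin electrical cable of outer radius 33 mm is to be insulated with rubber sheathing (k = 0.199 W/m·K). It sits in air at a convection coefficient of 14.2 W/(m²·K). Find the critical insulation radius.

For a cylinder r_cr = k/h = 0.199/14.2
r_cr = 14 mm; since the bare radius (33 mm) is above r_cr, any added insulation will reduce heat loss.

r_cr ≈ 14 mm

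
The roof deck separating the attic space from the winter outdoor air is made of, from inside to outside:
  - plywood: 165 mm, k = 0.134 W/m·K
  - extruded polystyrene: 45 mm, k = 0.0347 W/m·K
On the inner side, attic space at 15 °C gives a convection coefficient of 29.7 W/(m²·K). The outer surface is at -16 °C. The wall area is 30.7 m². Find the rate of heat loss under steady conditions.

Q ≈ 371 W

Treating each layer as a thermal resistance in series:
R_inner film = 1/(h_i·A) = 1/(29.7×30.7) = 0.001097 K/W
R_plywood = L/(kA) = 0.165/(0.134×30.7) = 0.04011 K/W
R_extruded polystyrene = L/(kA) = 0.045/(0.0347×30.7) = 0.04224 K/W
R_total = 0.08345 K/W
Q = ΔT / R_total = 31 / 0.08345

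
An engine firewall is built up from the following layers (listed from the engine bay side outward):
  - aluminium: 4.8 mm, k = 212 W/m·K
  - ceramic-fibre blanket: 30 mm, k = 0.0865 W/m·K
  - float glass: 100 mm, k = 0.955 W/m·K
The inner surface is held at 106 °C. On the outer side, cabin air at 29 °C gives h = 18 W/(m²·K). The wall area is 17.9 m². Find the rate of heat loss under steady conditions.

Thermal resistances in series:
R_aluminium = L/(kA) = 0.0048/(212×17.9) = 1.265×10^-6 K/W
R_ceramic-fibre blanket = L/(kA) = 0.03/(0.0865×17.9) = 0.01938 K/W
R_float glass = L/(kA) = 0.1/(0.955×17.9) = 0.00585 K/W
R_outer film = 1/(h_o·A) = 1/(18×17.9) = 0.003104 K/W
R_total = 0.02833 K/W
Q = ΔT / R_total = 77 / 0.02833

Q ≈ 2720 W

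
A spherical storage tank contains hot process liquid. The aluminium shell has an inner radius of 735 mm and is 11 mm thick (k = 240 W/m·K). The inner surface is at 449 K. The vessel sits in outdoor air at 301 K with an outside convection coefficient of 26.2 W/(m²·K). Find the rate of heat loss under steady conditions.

Q ≈ 27100 W

Each spherical layer contributes R = (1/r_i − 1/r_o)/(4πk):
R_aluminium shell = (1/0.735 − 1/0.746)/(4π×240) = 6.652×10^-6 K/W
R_outer film = 1/(h·4πr_o²) = 1/(26.2×4π×0.746²) = 0.005458 K/W
R_total = 0.005464 K/W
Q = ΔT/R_total = 148/0.005464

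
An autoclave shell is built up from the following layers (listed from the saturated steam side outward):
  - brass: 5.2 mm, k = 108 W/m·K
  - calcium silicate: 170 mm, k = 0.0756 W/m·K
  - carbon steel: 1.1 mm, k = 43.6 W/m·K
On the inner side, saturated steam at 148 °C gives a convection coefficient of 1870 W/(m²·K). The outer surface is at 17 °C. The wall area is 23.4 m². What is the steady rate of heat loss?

Thermal resistances in series:
R_inner film = 1/(h_i·A) = 1/(1870×23.4) = 2.285×10^-5 K/W
R_brass = L/(kA) = 0.0052/(108×23.4) = 2.058×10^-6 K/W
R_calcium silicate = L/(kA) = 0.17/(0.0756×23.4) = 0.0961 K/W
R_carbon steel = L/(kA) = 0.0011/(43.6×23.4) = 1.078×10^-6 K/W
R_total = 0.09612 K/W
Q = ΔT / R_total = 131 / 0.09612

Q ≈ 1360 W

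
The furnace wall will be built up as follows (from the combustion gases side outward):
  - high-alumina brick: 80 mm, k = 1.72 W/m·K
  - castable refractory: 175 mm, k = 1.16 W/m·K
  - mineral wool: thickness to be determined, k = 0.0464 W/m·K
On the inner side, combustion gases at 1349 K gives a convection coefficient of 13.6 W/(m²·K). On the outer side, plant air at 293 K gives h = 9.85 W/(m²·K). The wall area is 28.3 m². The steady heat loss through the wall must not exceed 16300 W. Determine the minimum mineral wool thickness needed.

L ≈ 67.8 mm

Using the resistance-network approach (series):
R_inner film = 1/(h_i·A) = 1/(13.6×28.3) = 0.002598 K/W
R_high-alumina brick = L/(kA) = 0.08/(1.72×28.3) = 0.001644 K/W
R_castable refractory = L/(kA) = 0.175/(1.16×28.3) = 0.005331 K/W
R_outer film = 1/(h_o·A) = 1/(9.85×28.3) = 0.003587 K/W
Sum of the known resistances R_other = 0.01316 K/W
Required total resistance R_tot = ΔT/Q_allow = 1056/16300 = 0.06479 K/W
R_mineral wool = R_tot − R_other = 0.05163 K/W
L = R·k·A = 0.05163×0.0464×28.3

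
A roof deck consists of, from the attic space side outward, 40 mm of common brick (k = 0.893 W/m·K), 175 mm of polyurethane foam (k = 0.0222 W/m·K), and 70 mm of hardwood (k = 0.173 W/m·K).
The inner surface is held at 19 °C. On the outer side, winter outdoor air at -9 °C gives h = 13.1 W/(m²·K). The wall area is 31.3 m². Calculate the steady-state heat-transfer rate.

Series thermal resistances:
R_common brick = L/(kA) = 0.04/(0.893×31.3) = 0.001431 K/W
R_polyurethane foam = L/(kA) = 0.175/(0.0222×31.3) = 0.2518 K/W
R_hardwood = L/(kA) = 0.07/(0.173×31.3) = 0.01293 K/W
R_outer film = 1/(h_o·A) = 1/(13.1×31.3) = 0.002439 K/W
R_total = 0.2686 K/W
Q = ΔT / R_total = 28 / 0.2686

Q ≈ 104 W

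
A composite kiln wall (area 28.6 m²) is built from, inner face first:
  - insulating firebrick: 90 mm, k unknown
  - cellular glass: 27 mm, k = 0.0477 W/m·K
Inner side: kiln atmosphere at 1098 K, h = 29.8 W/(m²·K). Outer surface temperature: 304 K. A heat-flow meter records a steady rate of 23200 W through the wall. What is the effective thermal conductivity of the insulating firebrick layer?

k ≈ 0.237 W/(m·K)

Model the wall as resistances in series:
R_inner film = 1/(h_i·A) = 1/(29.8×28.6) = 0.001173 K/W
R_cellular glass = L/(kA) = 0.027/(0.0477×28.6) = 0.01979 K/W
Sum of known resistances R_other = 0.02096 K/W
Total R = ΔT/Q = 794/23200 = 0.03422 K/W
R_insulating firebrick = R_total − R_other = 0.01326 K/W
k = L/(R·A) = 0.09/(0.01326×28.6)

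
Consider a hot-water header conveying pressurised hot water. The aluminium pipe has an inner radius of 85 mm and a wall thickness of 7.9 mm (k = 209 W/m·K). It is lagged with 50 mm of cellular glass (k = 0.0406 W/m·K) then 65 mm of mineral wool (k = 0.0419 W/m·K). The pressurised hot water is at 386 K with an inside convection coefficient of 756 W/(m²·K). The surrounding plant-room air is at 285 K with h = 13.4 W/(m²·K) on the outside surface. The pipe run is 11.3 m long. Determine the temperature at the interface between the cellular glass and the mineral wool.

For a radial system each layer contributes R = ln(r_out/r_in)/(2πkL); films add R = 1/(hA).
R_inner film = 1/(h_i·2πr₁L) = 1/(756×2π×0.085×11.3) = 2.192×10^-4 K/W
R_aluminium pipe wall = ln(92.9/85)/(2π×209×11.3) = 5.989×10^-6 K/W
R_cellular glass = ln(142.9/92.9)/(2π×0.0406×11.3) = 0.1494 K/W
R_mineral wool = ln(207.9/142.9)/(2π×0.0419×11.3) = 0.126 K/W
R_outer film = 1/(h_o·2πr_oL) = 1/(13.4×2π×0.2079×11.3) = 0.005056 K/W
R_total = 0.2807 K/W
Q = ΔT/R_total = 101/0.2807
Q = 360 W
T_interface = T_inner − Q·ΣR(inner→interface) = 386 − 360×0.1496

T ≈ 332 K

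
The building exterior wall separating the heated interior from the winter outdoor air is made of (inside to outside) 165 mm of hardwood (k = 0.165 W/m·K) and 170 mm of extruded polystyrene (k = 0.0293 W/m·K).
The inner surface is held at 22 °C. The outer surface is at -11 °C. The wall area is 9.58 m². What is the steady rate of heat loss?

Thermal resistances in series:
R_hardwood = L/(kA) = 0.165/(0.165×9.58) = 0.1044 K/W
R_extruded polystyrene = L/(kA) = 0.17/(0.0293×9.58) = 0.6056 K/W
R_total = 0.71 K/W
Q = ΔT / R_total = 33 / 0.71

Q ≈ 46.5 W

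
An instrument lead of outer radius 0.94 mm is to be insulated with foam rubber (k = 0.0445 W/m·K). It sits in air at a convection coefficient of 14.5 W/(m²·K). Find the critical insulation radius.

For a cylinder r_cr = k/h = 0.0445/14.5
r_cr = 3.07 mm; since the bare radius (0.94 mm) is below r_cr, adding a thin layer of insulation will *increase* heat loss.

r_cr ≈ 3.07 mm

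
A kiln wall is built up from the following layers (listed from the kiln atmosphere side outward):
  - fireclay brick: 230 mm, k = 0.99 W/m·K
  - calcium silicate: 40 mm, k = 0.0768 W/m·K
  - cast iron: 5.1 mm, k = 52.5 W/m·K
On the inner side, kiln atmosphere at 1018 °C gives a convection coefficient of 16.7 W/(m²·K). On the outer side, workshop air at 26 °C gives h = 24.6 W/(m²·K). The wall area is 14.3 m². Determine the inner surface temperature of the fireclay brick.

T ≈ 948 °C

Treating each layer as a thermal resistance in series:
R_inner film = 1/(h_i·A) = 1/(16.7×14.3) = 0.004187 K/W
R_fireclay brick = L/(kA) = 0.23/(0.99×14.3) = 0.01625 K/W
R_calcium silicate = L/(kA) = 0.04/(0.0768×14.3) = 0.03642 K/W
R_cast iron = L/(kA) = 0.0051/(52.5×14.3) = 6.793×10^-6 K/W
R_outer film = 1/(h_o·A) = 1/(24.6×14.3) = 0.002843 K/W
R_total = 0.05971 K/W;  Q = ΔT/R_total = 992/0.05971 = 16610 W
T_interface = T_inner − Q·ΣR(inner→interface) = 1018 − 16600×0.004187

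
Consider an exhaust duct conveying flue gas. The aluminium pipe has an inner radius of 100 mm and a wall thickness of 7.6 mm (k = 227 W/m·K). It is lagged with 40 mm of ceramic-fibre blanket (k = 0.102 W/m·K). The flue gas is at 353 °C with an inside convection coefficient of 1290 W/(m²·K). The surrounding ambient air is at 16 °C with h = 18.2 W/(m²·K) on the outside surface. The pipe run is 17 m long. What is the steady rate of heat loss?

Per-layer cylindrical resistances, series-summed:
R_inner film = 1/(h_i·2πr₁L) = 1/(1290×2π×0.1×17) = 7.257×10^-5 K/W
R_aluminium pipe wall = ln(107.6/100)/(2π×227×17) = 3.021×10^-6 K/W
R_ceramic-fibre blanket = ln(147.6/107.6)/(2π×0.102×17) = 0.02901 K/W
R_outer film = 1/(h_o·2πr_oL) = 1/(18.2×2π×0.1476×17) = 0.003485 K/W
R_total = 0.03257 K/W
Q = ΔT/R_total = 337/0.03257

Q ≈ 10300 W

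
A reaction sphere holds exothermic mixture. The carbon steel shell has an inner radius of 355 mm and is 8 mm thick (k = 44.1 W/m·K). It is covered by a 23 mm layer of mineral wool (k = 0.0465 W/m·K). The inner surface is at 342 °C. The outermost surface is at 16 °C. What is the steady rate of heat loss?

Q ≈ 1160 W

Radial (spherical) resistances in series:
R_carbon steel shell = (1/0.355 − 1/0.363)/(4π×44.1) = 1.12×10^-4 K/W
R_mineral wool = (1/0.363 − 1/0.386)/(4π×0.0465) = 0.2809 K/W
R_total = 0.281 K/W
Q = ΔT/R_total = 326/0.281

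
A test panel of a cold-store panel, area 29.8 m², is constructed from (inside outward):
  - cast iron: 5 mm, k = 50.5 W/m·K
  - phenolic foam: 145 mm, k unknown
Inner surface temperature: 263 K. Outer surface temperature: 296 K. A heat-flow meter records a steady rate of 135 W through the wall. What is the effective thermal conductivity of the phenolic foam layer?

k ≈ 0.0199 W/(m·K)

Treating each layer as a thermal resistance in series:
R_cast iron = L/(kA) = 0.005/(50.5×29.8) = 3.322×10^-6 K/W
Sum of known resistances R_other = 3.322×10^-6 K/W
Total R = ΔT/Q = 33/135 = 0.2444 K/W
R_phenolic foam = R_total − R_other = 0.2444 K/W
k = L/(R·A) = 0.145/(0.2444×29.8)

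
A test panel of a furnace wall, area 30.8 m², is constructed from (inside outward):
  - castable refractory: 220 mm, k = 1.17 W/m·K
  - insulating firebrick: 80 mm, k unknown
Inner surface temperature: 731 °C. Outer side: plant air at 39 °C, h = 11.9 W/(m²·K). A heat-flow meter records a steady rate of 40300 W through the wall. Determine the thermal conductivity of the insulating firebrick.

k ≈ 0.312 W/(m·K)

Treating each layer as a thermal resistance in series:
R_castable refractory = L/(kA) = 0.22/(1.17×30.8) = 0.006105 K/W
R_outer film = 1/(h_o·A) = 1/(11.9×30.8) = 0.002728 K/W
Sum of known resistances R_other = 0.008833 K/W
Total R = ΔT/Q = 692/40300 = 0.01717 K/W
R_insulating firebrick = R_total − R_other = 0.008338 K/W
k = L/(R·A) = 0.08/(0.008338×30.8)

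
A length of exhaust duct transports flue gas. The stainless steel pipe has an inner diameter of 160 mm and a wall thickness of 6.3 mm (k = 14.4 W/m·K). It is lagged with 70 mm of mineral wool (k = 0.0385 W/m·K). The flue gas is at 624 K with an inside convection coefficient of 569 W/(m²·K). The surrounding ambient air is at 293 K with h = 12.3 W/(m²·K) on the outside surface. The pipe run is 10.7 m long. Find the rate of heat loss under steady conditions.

Q ≈ 1390 W

Radial resistances (cylindrical: R_cond = ln(r_o/r_i)/(2πkL), R_conv = 1/(h·2πrL)):
R_inner film = 1/(h_i·2πr₁L) = 1/(569×2π×0.08×10.7) = 3.268×10^-4 K/W
R_stainless steel pipe wall = ln(86.3/80)/(2π×14.4×10.7) = 7.83×10^-5 K/W
R_mineral wool = ln(156.3/86.3)/(2π×0.0385×10.7) = 0.2295 K/W
R_outer film = 1/(h_o·2πr_oL) = 1/(12.3×2π×0.1563×10.7) = 0.007737 K/W
R_total = 0.2376 K/W
Q = ΔT/R_total = 331/0.2376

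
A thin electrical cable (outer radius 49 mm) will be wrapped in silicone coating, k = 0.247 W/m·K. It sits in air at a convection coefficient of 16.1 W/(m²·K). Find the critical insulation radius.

For a cylinder r_cr = k/h = 0.247/16.1
r_cr = 15.3 mm; since the bare radius (49 mm) is above r_cr, any added insulation will reduce heat loss.

r_cr ≈ 15.3 mm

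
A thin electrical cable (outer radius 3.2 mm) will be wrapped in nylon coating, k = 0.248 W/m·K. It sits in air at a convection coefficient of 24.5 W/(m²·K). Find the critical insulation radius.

For a cylinder r_cr = k/h = 0.248/24.5
r_cr = 10.1 mm; since the bare radius (3.2 mm) is below r_cr, adding a thin layer of insulation will *increase* heat loss.

r_cr ≈ 10.1 mm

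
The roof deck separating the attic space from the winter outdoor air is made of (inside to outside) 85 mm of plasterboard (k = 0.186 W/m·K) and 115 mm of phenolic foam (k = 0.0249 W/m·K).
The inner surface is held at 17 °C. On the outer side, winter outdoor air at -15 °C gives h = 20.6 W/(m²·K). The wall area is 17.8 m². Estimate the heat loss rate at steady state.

Q ≈ 111 W

Thermal resistances in series:
R_plasterboard = L/(kA) = 0.085/(0.186×17.8) = 0.02567 K/W
R_phenolic foam = L/(kA) = 0.115/(0.0249×17.8) = 0.2595 K/W
R_outer film = 1/(h_o·A) = 1/(20.6×17.8) = 0.002727 K/W
R_total = 0.2879 K/W
Q = ΔT / R_total = 32 / 0.2879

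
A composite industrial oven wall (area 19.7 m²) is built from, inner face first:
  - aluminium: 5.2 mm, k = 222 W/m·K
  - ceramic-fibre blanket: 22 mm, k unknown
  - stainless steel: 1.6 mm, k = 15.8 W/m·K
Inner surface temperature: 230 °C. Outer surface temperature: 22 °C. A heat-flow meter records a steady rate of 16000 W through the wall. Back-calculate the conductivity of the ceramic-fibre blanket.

k ≈ 0.0859 W/(m·K)

Series thermal resistances:
R_aluminium = L/(kA) = 0.0052/(222×19.7) = 1.189×10^-6 K/W
R_stainless steel = L/(kA) = 0.0016/(15.8×19.7) = 5.14×10^-6 K/W
Sum of known resistances R_other = 6.329×10^-6 K/W
Total R = ΔT/Q = 208/16000 = 0.013 K/W
R_ceramic-fibre blanket = R_total − R_other = 0.01299 K/W
k = L/(R·A) = 0.022/(0.01299×19.7)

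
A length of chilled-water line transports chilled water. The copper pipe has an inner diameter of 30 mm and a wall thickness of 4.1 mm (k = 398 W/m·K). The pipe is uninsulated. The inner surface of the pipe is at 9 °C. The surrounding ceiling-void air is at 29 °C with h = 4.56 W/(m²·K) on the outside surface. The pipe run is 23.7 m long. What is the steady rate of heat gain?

Q ≈ 259 W

For a radial system each layer contributes R = ln(r_out/r_in)/(2πkL); films add R = 1/(hA).
R_copper pipe wall = ln(19.1/15)/(2π×398×23.7) = 4.077×10^-6 K/W
R_outer film = 1/(h_o·2πr_oL) = 1/(4.56×2π×0.0191×23.7) = 0.0771 K/W
R_total = 0.07711 K/W
Q = ΔT/R_total = 20/0.07711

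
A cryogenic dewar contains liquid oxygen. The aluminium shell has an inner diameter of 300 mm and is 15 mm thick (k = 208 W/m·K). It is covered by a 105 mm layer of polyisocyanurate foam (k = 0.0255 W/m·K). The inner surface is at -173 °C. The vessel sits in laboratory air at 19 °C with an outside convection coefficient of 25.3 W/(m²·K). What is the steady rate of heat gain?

For a spherical shell R = (1/r₁ − 1/r₂)/(4πk); film R = 1/(h·4πr²). In series:
R_aluminium shell = (1/0.15 − 1/0.165)/(4π×208) = 2.319×10^-4 K/W
R_polyisocyanurate foam = (1/0.165 − 1/0.27)/(4π×0.0255) = 7.355 K/W
R_outer film = 1/(h·4πr_o²) = 1/(25.3×4π×0.27²) = 0.04315 K/W
R_total = 7.399 K/W
Q = ΔT/R_total = 192/7.399

Q ≈ 26 W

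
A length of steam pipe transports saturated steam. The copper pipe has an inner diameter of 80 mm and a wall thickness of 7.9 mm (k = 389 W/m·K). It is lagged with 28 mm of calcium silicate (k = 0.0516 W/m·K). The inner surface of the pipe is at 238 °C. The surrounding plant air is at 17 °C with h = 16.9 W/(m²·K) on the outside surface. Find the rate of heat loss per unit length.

q′ ≈ 143 W/m

Radial resistances (cylindrical: R_cond = ln(r_o/r_i)/(2πkL), R_conv = 1/(h·2πrL)):
R_copper pipe wall = ln(47.9/40)/(2π×389×1) = 7.374×10^-5 K/W
R_calcium silicate = ln(75.9/47.9)/(2π×0.0516×1) = 1.42 K/W
R_outer film = 1/(h_o·2πr_oL) = 1/(16.9×2π×0.0759×1) = 0.1241 K/W
R_total = 1.544 K/W
Q = ΔT/R_total = 221/1.544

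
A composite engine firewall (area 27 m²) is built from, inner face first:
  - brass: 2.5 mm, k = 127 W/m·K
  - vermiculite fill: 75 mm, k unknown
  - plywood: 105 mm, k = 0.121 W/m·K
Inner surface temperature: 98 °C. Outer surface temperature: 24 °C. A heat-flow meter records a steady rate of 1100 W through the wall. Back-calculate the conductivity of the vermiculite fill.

Treating each layer as a thermal resistance in series:
R_brass = L/(kA) = 0.0025/(127×27) = 7.291×10^-7 K/W
R_plywood = L/(kA) = 0.105/(0.121×27) = 0.03214 K/W
Sum of known resistances R_other = 0.03214 K/W
Total R = ΔT/Q = 74/1100 = 0.06727 K/W
R_vermiculite fill = R_total − R_other = 0.03513 K/W
k = L/(R·A) = 0.075/(0.03513×27)

k ≈ 0.0791 W/(m·K)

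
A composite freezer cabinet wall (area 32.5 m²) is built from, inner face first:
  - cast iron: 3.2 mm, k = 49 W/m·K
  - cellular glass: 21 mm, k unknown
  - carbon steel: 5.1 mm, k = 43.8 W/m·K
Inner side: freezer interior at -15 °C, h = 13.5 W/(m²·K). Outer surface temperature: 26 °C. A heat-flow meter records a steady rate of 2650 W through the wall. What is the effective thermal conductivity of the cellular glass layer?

k ≈ 0.049 W/(m·K)

Series thermal resistances:
R_inner film = 1/(h_i·A) = 1/(13.5×32.5) = 0.002279 K/W
R_cast iron = L/(kA) = 0.0032/(49×32.5) = 2.009×10^-6 K/W
R_carbon steel = L/(kA) = 0.0051/(43.8×32.5) = 3.583×10^-6 K/W
Sum of known resistances R_other = 0.002285 K/W
Total R = ΔT/Q = 41/2650 = 0.01547 K/W
R_cellular glass = R_total − R_other = 0.01319 K/W
k = L/(R·A) = 0.021/(0.01319×32.5)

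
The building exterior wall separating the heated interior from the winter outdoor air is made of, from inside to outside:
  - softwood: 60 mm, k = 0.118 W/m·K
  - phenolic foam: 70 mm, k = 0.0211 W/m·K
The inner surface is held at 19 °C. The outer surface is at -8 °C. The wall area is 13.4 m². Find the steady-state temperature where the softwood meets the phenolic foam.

Treating each layer as a thermal resistance in series:
R_softwood = L/(kA) = 0.06/(0.118×13.4) = 0.03795 K/W
R_phenolic foam = L/(kA) = 0.07/(0.0211×13.4) = 0.2476 K/W
R_total = 0.2855 K/W;  Q = ΔT/R_total = 27/0.2855 = 94.56 W
T_interface = T_inner − Q·ΣR(inner→interface) = 19 − 94.6×0.03795

T ≈ 15.4 °C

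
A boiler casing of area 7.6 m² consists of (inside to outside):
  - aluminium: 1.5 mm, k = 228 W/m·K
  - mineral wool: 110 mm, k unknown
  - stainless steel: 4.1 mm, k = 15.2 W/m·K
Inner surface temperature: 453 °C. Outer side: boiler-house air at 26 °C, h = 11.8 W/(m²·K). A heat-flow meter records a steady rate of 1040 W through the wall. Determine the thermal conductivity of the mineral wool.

Model the wall as resistances in series:
R_aluminium = L/(kA) = 0.0015/(228×7.6) = 8.657×10^-7 K/W
R_stainless steel = L/(kA) = 0.0041/(15.2×7.6) = 3.549×10^-5 K/W
R_outer film = 1/(h_o·A) = 1/(11.8×7.6) = 0.01115 K/W
Sum of known resistances R_other = 0.01119 K/W
Total R = ΔT/Q = 427/1040 = 0.4106 K/W
R_mineral wool = R_total − R_other = 0.3994 K/W
k = L/(R·A) = 0.11/(0.3994×7.6)

k ≈ 0.0362 W/(m·K)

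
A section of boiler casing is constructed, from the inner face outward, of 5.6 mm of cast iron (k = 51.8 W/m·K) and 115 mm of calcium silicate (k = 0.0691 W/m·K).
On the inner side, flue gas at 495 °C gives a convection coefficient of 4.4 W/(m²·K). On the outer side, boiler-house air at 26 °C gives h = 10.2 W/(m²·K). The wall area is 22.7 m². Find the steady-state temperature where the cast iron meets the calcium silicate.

T ≈ 441 °C

Treating each layer as a thermal resistance in series:
R_inner film = 1/(h_i·A) = 1/(4.4×22.7) = 0.01001 K/W
R_cast iron = L/(kA) = 0.0056/(51.8×22.7) = 4.762×10^-6 K/W
R_calcium silicate = L/(kA) = 0.115/(0.0691×22.7) = 0.07332 K/W
R_outer film = 1/(h_o·A) = 1/(10.2×22.7) = 0.004319 K/W
R_total = 0.08765 K/W;  Q = ΔT/R_total = 469/0.08765 = 5351 W
T_interface = T_inner − Q·ΣR(inner→interface) = 495 − 5350×0.01002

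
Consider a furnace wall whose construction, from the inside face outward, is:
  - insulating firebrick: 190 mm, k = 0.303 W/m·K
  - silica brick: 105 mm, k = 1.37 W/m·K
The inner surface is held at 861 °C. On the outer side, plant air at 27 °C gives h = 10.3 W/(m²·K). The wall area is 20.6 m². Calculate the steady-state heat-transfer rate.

Q ≈ 21500 W

Using the resistance-network approach (series):
R_insulating firebrick = L/(kA) = 0.19/(0.303×20.6) = 0.03044 K/W
R_silica brick = L/(kA) = 0.105/(1.37×20.6) = 0.003721 K/W
R_outer film = 1/(h_o·A) = 1/(10.3×20.6) = 0.004713 K/W
R_total = 0.03887 K/W
Q = ΔT / R_total = 834 / 0.03887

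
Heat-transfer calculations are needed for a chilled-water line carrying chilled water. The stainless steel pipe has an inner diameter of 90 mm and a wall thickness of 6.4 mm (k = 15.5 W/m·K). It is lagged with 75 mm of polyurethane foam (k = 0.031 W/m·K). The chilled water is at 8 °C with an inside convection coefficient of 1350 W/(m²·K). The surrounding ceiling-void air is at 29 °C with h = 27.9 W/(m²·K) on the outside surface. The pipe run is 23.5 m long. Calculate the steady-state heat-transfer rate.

Q ≈ 106 W

Per-layer cylindrical resistances, series-summed:
R_inner film = 1/(h_i·2πr₁L) = 1/(1350×2π×0.045×23.5) = 1.115×10^-4 K/W
R_stainless steel pipe wall = ln(51.4/45)/(2π×15.5×23.5) = 5.81×10^-5 K/W
R_polyurethane foam = ln(126.4/51.4)/(2π×0.031×23.5) = 0.1966 K/W
R_outer film = 1/(h_o·2πr_oL) = 1/(27.9×2π×0.1264×23.5) = 0.00192 K/W
R_total = 0.1987 K/W
Q = ΔT/R_total = 21/0.1987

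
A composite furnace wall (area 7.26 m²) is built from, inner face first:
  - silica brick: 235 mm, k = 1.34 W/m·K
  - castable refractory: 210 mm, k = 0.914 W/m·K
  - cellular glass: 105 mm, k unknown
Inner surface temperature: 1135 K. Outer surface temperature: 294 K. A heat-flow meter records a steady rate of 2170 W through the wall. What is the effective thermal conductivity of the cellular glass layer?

k ≈ 0.0436 W/(m·K)

Model the wall as resistances in series:
R_silica brick = L/(kA) = 0.235/(1.34×7.26) = 0.02416 K/W
R_castable refractory = L/(kA) = 0.21/(0.914×7.26) = 0.03165 K/W
Sum of known resistances R_other = 0.0558 K/W
Total R = ΔT/Q = 841/2170 = 0.3876 K/W
R_cellular glass = R_total − R_other = 0.3318 K/W
k = L/(R·A) = 0.105/(0.3318×7.26)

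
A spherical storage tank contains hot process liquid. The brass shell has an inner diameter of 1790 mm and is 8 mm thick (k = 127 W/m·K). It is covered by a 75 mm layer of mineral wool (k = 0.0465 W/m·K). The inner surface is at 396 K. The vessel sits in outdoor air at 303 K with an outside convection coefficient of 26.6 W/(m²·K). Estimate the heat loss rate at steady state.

Each spherical layer contributes R = (1/r_i − 1/r_o)/(4πk):
R_brass shell = (1/0.895 − 1/0.903)/(4π×127) = 6.202×10^-6 K/W
R_mineral wool = (1/0.903 − 1/0.978)/(4π×0.0465) = 0.1453 K/W
R_outer film = 1/(h·4πr_o²) = 1/(26.6×4π×0.978²) = 0.003128 K/W
R_total = 0.1485 K/W
Q = ΔT/R_total = 93/0.1485

Q ≈ 626 W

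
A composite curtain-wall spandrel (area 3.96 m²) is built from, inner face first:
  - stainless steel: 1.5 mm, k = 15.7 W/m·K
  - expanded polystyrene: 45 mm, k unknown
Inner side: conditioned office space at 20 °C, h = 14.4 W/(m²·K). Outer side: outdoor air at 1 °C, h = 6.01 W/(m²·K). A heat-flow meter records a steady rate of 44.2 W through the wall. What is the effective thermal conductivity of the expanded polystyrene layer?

k ≈ 0.0307 W/(m·K)

Model the wall as resistances in series:
R_inner film = 1/(h_i·A) = 1/(14.4×3.96) = 0.01754 K/W
R_stainless steel = L/(kA) = 0.0015/(15.7×3.96) = 2.413×10^-5 K/W
R_outer film = 1/(h_o·A) = 1/(6.01×3.96) = 0.04202 K/W
Sum of known resistances R_other = 0.05958 K/W
Total R = ΔT/Q = 19/44.2 = 0.4299 K/W
R_expanded polystyrene = R_total − R_other = 0.3703 K/W
k = L/(R·A) = 0.045/(0.3703×3.96)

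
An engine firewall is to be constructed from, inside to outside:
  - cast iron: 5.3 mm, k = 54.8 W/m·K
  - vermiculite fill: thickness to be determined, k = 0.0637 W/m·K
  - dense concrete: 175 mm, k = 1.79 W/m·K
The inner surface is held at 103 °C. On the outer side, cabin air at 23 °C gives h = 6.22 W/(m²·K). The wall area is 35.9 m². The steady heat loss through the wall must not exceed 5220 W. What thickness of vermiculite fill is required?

Thermal resistances in series:
R_cast iron = L/(kA) = 0.0053/(54.8×35.9) = 2.694×10^-6 K/W
R_dense concrete = L/(kA) = 0.175/(1.79×35.9) = 0.002723 K/W
R_outer film = 1/(h_o·A) = 1/(6.22×35.9) = 0.004478 K/W
Sum of the known resistances R_other = 0.007204 K/W
Required total resistance R_tot = ΔT/Q_allow = 80/5220 = 0.01533 K/W
R_vermiculite fill = R_tot − R_other = 0.008121 K/W
L = R·k·A = 0.008121×0.0637×35.9

L ≈ 18.6 mm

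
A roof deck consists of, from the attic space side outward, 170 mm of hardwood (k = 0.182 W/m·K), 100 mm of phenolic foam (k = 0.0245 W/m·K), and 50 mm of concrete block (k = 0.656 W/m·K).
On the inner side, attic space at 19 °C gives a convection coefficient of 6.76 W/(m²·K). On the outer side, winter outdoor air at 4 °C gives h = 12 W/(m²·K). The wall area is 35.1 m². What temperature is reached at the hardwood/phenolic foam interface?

T ≈ 16 °C

Treating each layer as a thermal resistance in series:
R_inner film = 1/(h_i·A) = 1/(6.76×35.1) = 0.004215 K/W
R_hardwood = L/(kA) = 0.17/(0.182×35.1) = 0.02661 K/W
R_phenolic foam = L/(kA) = 0.1/(0.0245×35.1) = 0.1163 K/W
R_concrete block = L/(kA) = 0.05/(0.656×35.1) = 0.002171 K/W
R_outer film = 1/(h_o·A) = 1/(12×35.1) = 0.002374 K/W
R_total = 0.1517 K/W;  Q = ΔT/R_total = 15/0.1517 = 98.91 W
T_interface = T_inner − Q·ΣR(inner→interface) = 19 − 98.9×0.03083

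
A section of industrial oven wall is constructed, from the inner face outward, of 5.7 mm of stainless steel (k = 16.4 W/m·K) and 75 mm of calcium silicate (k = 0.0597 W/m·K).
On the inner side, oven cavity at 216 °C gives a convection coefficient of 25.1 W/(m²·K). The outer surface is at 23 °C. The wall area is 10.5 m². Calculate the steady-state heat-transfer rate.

Q ≈ 1560 W

Series thermal resistances:
R_inner film = 1/(h_i·A) = 1/(25.1×10.5) = 0.003794 K/W
R_stainless steel = L/(kA) = 0.0057/(16.4×10.5) = 3.31×10^-5 K/W
R_calcium silicate = L/(kA) = 0.075/(0.0597×10.5) = 0.1196 K/W
R_total = 0.1235 K/W
Q = ΔT / R_total = 193 / 0.1235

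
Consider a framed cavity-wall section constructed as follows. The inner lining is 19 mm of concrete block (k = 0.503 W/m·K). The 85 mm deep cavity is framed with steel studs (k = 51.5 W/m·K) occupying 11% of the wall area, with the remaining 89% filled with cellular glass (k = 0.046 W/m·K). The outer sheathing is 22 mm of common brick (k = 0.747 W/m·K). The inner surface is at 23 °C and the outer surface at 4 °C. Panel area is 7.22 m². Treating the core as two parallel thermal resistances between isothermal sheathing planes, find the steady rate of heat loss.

Q ≈ 1670 W

Sheathing layers in series; stud and cavity paths in parallel between them.
R_inner = 0.019/(0.503×7.22) = 0.005232 K/W
R_stud  = 0.085/(51.5×0.11×7.22) = 0.002078 K/W
R_cav   = 0.085/(0.046×0.89×7.22) = 0.2876 K/W
1/R_core = 1/R_stud + 1/R_cav → R_core = 0.002063 K/W
R_outer = 0.022/(0.747×7.22) = 0.004079 K/W
R_total = 0.01137 K/W
Q = ΔT/R_total = 19/0.01137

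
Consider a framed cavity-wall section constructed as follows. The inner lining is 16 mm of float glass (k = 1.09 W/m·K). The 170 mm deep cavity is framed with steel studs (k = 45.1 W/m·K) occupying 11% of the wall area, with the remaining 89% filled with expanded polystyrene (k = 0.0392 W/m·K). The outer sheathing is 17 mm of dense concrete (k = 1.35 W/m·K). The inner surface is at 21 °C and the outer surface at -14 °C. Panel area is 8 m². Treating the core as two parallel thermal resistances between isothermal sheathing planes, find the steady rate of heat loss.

Q ≈ 4570 W

Sheathing layers in series; stud and cavity paths in parallel between them.
R_inner = 0.016/(1.09×8) = 0.001835 K/W
R_stud  = 0.17/(45.1×0.11×8) = 0.004283 K/W
R_cav   = 0.17/(0.0392×0.89×8) = 0.6091 K/W
1/R_core = 1/R_stud + 1/R_cav → R_core = 0.004253 K/W
R_outer = 0.017/(1.35×8) = 0.001574 K/W
R_total = 0.007662 K/W
Q = ΔT/R_total = 35/0.007662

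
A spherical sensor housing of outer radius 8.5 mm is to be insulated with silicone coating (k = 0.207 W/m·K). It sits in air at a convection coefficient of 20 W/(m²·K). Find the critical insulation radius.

r_cr ≈ 20.7 mm

For a sphere r_cr = 2k/h = 2×0.207/20
r_cr = 20.7 mm; since the bare radius (8.5 mm) is below r_cr, adding a thin layer of insulation will *increase* heat loss.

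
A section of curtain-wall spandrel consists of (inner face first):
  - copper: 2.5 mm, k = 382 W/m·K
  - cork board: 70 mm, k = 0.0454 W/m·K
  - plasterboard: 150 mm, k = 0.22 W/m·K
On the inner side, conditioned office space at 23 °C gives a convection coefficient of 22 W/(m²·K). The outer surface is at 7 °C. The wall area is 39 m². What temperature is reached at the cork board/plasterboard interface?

Using the resistance-network approach (series):
R_inner film = 1/(h_i·A) = 1/(22×39) = 0.001166 K/W
R_copper = L/(kA) = 0.0025/(382×39) = 1.678×10^-7 K/W
R_cork board = L/(kA) = 0.07/(0.0454×39) = 0.03953 K/W
R_plasterboard = L/(kA) = 0.15/(0.22×39) = 0.01748 K/W
R_total = 0.05818 K/W;  Q = ΔT/R_total = 16/0.05818 = 275 W
T_interface = T_inner − Q·ΣR(inner→interface) = 23 − 275×0.0407

T ≈ 11.8 °C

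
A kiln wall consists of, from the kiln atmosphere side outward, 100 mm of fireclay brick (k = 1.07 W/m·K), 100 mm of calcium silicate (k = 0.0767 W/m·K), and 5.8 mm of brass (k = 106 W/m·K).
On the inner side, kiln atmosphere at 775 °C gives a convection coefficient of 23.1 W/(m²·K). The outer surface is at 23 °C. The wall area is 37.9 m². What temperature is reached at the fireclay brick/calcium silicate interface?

T ≈ 704 °C

Treating each layer as a thermal resistance in series:
R_inner film = 1/(h_i·A) = 1/(23.1×37.9) = 0.001142 K/W
R_fireclay brick = L/(kA) = 0.1/(1.07×37.9) = 0.002466 K/W
R_calcium silicate = L/(kA) = 0.1/(0.0767×37.9) = 0.0344 K/W
R_brass = L/(kA) = 0.0058/(106×37.9) = 1.444×10^-6 K/W
R_total = 0.03801 K/W;  Q = ΔT/R_total = 752/0.03801 = 19780 W
T_interface = T_inner − Q·ΣR(inner→interface) = 775 − 19800×0.003608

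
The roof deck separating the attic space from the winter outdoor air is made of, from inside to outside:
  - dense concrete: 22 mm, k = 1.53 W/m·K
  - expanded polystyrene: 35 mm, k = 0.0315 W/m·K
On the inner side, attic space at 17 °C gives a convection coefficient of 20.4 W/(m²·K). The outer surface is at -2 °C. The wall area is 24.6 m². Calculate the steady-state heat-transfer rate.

Q ≈ 398 W

Thermal resistances in series:
R_inner film = 1/(h_i·A) = 1/(20.4×24.6) = 0.001993 K/W
R_dense concrete = L/(kA) = 0.022/(1.53×24.6) = 5.845×10^-4 K/W
R_expanded polystyrene = L/(kA) = 0.035/(0.0315×24.6) = 0.04517 K/W
R_total = 0.04774 K/W
Q = ΔT / R_total = 19 / 0.04774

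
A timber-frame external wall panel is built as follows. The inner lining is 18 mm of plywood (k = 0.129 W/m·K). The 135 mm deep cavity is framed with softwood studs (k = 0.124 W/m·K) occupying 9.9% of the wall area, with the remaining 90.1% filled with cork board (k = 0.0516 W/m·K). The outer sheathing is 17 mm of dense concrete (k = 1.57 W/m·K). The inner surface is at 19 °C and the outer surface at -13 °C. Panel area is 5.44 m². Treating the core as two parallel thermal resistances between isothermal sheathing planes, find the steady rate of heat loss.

Sheathing layers in series; stud and cavity paths in parallel between them.
R_inner = 0.018/(0.129×5.44) = 0.02565 K/W
R_stud  = 0.135/(0.124×0.099×5.44) = 2.022 K/W
R_cav   = 0.135/(0.0516×0.901×5.44) = 0.5338 K/W
1/R_core = 1/R_stud + 1/R_cav → R_core = 0.4223 K/W
R_outer = 0.017/(1.57×5.44) = 0.00199 K/W
R_total = 0.4499 K/W
Q = ΔT/R_total = 32/0.4499

Q ≈ 71.1 W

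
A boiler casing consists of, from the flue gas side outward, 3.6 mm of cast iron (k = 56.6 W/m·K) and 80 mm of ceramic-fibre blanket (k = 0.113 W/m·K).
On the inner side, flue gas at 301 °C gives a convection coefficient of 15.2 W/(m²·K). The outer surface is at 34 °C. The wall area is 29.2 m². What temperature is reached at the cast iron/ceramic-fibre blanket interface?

T ≈ 278 °C

Series thermal resistances:
R_inner film = 1/(h_i·A) = 1/(15.2×29.2) = 0.002253 K/W
R_cast iron = L/(kA) = 0.0036/(56.6×29.2) = 2.178×10^-6 K/W
R_ceramic-fibre blanket = L/(kA) = 0.08/(0.113×29.2) = 0.02425 K/W
R_total = 0.0265 K/W;  Q = ΔT/R_total = 267/0.0265 = 10080 W
T_interface = T_inner − Q·ΣR(inner→interface) = 301 − 10100×0.002255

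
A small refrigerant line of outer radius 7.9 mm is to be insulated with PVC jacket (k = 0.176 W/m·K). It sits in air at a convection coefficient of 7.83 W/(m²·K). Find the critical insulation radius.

r_cr ≈ 22.5 mm

For a cylinder r_cr = k/h = 0.176/7.83
r_cr = 22.5 mm; since the bare radius (7.9 mm) is below r_cr, adding a thin layer of insulation will *increase* heat loss.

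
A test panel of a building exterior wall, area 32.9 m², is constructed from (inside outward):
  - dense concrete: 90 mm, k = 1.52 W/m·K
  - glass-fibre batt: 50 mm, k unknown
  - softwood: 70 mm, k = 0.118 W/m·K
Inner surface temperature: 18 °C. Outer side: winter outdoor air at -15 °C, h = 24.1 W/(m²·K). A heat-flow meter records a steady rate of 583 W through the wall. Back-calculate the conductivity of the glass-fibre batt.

Thermal resistances in series:
R_dense concrete = L/(kA) = 0.09/(1.52×32.9) = 0.0018 K/W
R_softwood = L/(kA) = 0.07/(0.118×32.9) = 0.01803 K/W
R_outer film = 1/(h_o·A) = 1/(24.1×32.9) = 0.001261 K/W
Sum of known resistances R_other = 0.02109 K/W
Total R = ΔT/Q = 33/583 = 0.0566 K/W
R_glass-fibre batt = R_total − R_other = 0.03551 K/W
k = L/(R·A) = 0.05/(0.03551×32.9)

k ≈ 0.0428 W/(m·K)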